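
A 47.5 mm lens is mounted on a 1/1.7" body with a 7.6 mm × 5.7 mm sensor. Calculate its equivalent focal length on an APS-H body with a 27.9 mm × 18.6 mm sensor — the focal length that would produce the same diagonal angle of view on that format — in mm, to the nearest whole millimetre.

168 mm

Sensor diagonal = √(7.6² + 5.7²) = √90.2500 ≈ 9.5000 mm.
Sensor diagonal = √(27.9² + 18.6²) = √1124.3700 ≈ 33.5316 mm.
Equal angle of view means equal diagonal/f ratio, so f₂ = f₁ · (diagonal₂/diagonal₁) = 47.5 × 33.5316/9.5000.
f₂ = 47.5 × 3.52964 ≈ 167.658 mm.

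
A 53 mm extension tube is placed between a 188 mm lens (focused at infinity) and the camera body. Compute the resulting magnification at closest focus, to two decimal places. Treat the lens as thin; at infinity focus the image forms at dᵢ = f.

0.28×

The tube moves the image plane from f to f + e, so dᵢ = 188 + 53 = 241 mm. Focus is achieved when 1/f = 1/dₒ + 1/dᵢ, giving dₒ = 1/(1/f − 1/(f+e)).
Magnification m = dᵢ/dₒ = (f+e)·(1/f − 1/(f+e)) = e/f = 53/188 ≈ 0.2819.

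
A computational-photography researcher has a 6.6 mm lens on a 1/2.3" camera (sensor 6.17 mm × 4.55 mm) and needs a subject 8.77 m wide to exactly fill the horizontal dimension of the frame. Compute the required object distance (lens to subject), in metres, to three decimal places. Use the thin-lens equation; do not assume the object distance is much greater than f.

W: 8.77 m = 8770 mm.
Magnification m = w/W = dᵢ/dₒ; combined with 1/f = 1/dₒ + 1/dᵢ this gives dₒ = f·(1 + W/w).
dₒ = 6.6 mm × (1 + 8770/6.17) = 6.6 × 1422.3938 ≈ 9387.799 mm = 9.3878 m.

9.388 m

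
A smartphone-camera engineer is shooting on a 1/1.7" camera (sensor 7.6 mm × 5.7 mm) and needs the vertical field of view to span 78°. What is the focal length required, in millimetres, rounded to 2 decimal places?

From α = 2·arctan(h/2f) we get f = h / (2·tan(α/2)).
With h = 5.7 mm and α/2 = 39°, tan(α/2) ≈ 0.80978, so f ≈ 5.7 / 1.61957 ≈ 3.5195 mm.

3.52 mm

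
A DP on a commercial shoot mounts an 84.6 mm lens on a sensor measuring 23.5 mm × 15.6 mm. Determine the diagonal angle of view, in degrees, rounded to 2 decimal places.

Sensor diagonal = √(23.5² + 15.6²) = √795.6100 ≈ 28.2066 mm.
Angle of view α = 2·arctan(d/2f) with d = 28.2066 mm and f = 84.6 mm.
d/2f = 0.16671; arctan(0.16671) ≈ 9.4645°, so α ≈ 18.9290°.

18.93°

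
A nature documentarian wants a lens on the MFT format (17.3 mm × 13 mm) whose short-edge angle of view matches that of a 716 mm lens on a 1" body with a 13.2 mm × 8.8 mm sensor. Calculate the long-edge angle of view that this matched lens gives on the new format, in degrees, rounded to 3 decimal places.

0.937°

Equal short-edge AOV ⇒ f₂ = f₁ · 13/8.8 = 716 × 1.47727 ≈ 1057.7273 mm.
Long-edge AOV on the new format = 2·arctan(17.3 / (2 × 1057.7273)) = 2·arctan(0.00818) ≈ 0.9371°.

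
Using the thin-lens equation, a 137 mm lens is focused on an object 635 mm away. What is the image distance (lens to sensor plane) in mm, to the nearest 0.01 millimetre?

1/dᵢ = 1/f − 1/dₒ = 1/137 − 1/635 = 0.0057245 mm⁻¹.
dᵢ = 1/0.0057245 ≈ 174.6888 mm.

174.69 mm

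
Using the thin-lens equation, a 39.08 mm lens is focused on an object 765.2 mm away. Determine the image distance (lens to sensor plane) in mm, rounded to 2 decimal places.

41.18 mm

1/dᵢ = 1/f − 1/dₒ = 1/39.08 − 1/765.2 = 0.0242817 mm⁻¹.
dᵢ = 1/0.0242817 ≈ 41.1833 mm.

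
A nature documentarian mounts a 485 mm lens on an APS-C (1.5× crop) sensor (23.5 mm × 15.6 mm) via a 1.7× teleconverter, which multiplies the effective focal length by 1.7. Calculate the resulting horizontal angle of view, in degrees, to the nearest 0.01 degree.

1.63°

Effective focal length f = 485 × 1.7 = 824.5 mm.
α = 2·arctan(23.5 / (2 × 824.5)) = 2·arctan(0.01425) ≈ 1.6329°.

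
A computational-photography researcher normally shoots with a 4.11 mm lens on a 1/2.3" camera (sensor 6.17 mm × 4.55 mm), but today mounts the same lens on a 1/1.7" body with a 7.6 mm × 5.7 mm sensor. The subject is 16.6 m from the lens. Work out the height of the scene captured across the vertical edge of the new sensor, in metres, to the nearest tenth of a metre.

23.0 m

The focal length stays 4.11 mm; the relevant sensor dimension is now h = 5.7 mm. Object distance dₒ = 16.6 m = 16600 mm.
Thin-lens field height W = h·(dₒ − f)/f = 5.7 × (16600 − 4.11)/4.11 ≈ 23016.198 mm = 23.0162 m.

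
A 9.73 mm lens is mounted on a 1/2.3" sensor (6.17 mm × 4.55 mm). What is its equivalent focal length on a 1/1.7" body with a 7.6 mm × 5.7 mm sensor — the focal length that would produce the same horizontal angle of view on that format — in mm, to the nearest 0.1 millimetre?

12.0 mm

Equal angle of view means equal width/f ratio, so f₂ = f₁ · (width₂/width₁) = 9.73 × 7.6/6.17.
f₂ = 9.73 × 1.23177 ≈ 11.985 mm.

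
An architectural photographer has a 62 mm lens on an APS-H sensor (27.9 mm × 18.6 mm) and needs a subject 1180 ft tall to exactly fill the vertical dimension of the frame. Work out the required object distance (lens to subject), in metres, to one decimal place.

1198.9 m

W: 1180 ft × 304.8 mm/ft = 359663.99 mm.
Magnification m = h/W = dᵢ/dₒ; combined with 1/f = 1/dₒ + 1/dᵢ this gives dₒ = f·(1 + W/h).
dₒ = 62 mm × (1 + 359664/18.6) = 62 × 19337.7736 ≈ 1198941.962 mm = 1198.94 m.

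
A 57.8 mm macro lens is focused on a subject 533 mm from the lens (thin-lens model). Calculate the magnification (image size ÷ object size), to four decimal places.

Thin lens: 1/f = 1/dₒ + 1/dᵢ → 1/dᵢ = 1/57.8 − 1/533 = 0.0154249 mm⁻¹, so dᵢ ≈ 64.8304 mm.
Magnification m = dᵢ/dₒ = 64.8304/533 ≈ 0.12163.

0.1216×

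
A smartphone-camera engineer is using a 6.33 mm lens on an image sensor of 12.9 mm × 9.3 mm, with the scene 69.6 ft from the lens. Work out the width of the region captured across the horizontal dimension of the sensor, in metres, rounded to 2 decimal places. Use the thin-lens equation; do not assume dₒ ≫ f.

43.22 m

dₒ: 69.6 ft × 304.8 mm/ft = 21214.08 mm.
Similar triangles through the lens centre give W/dₒ = w/dᵢ; with 1/f = 1/dₒ + 1/dᵢ this gives W = w·(dₒ − f)/f.
W = 12.9 mm × (21214.1 − 6.33) / 6.33 = 12.9 × 3350.3553 ≈ 43219.584 mm = 43.2196 m.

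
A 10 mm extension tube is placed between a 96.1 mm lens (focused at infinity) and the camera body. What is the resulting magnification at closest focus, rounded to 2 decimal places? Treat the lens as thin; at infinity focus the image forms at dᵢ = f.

0.10×

The tube moves the image plane from f to f + e, so dᵢ = 96.1 + 10 = 106.1 mm. Focus is achieved when 1/f = 1/dₒ + 1/dᵢ, giving dₒ = 1/(1/f − 1/(f+e)).
Magnification m = dᵢ/dₒ = (f+e)·(1/f − 1/(f+e)) = e/f = 10/96.1 ≈ 0.1041.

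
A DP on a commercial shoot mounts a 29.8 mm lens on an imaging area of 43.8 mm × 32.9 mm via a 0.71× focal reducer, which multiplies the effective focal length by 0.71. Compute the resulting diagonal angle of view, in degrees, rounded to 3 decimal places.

104.630°

Effective focal length f = 29.8 × 0.71 = 21.158 mm.
Sensor diagonal = √(43.8² + 32.9²) = √3000.8500 ≈ 54.7800 mm.
α = 2·arctan(54.780 / (2 × 21.158)) = 2·arctan(1.29455) ≈ 104.6299°.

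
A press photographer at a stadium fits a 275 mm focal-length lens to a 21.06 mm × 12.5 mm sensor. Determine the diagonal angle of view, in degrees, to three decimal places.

Sensor diagonal = √(21.06² + 12.5²) = √599.7736 ≈ 24.4903 mm.
Angle of view α = 2·arctan(d/2f) with d = 24.4903 mm and f = 275 mm.
d/2f = 0.04453; arctan(0.04453) ≈ 2.5496°, so α ≈ 5.0991°.

5.099°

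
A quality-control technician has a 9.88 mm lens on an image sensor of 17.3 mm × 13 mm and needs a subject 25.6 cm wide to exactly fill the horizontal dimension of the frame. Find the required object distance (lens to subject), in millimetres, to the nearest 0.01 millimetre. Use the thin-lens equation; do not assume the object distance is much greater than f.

W: 25.6 cm = 256 mm.
Magnification m = w/W = dᵢ/dₒ; combined with 1/f = 1/dₒ + 1/dᵢ this gives dₒ = f·(1 + W/w).
dₒ = 9.88 mm × (1 + 256/17.3) = 9.88 × 15.7977 ≈ 156.081 mm.

156.08 mm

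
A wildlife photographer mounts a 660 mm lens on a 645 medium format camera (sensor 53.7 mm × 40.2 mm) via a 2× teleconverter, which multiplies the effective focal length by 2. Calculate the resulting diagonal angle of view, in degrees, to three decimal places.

2.911°

Effective focal length f = 660 × 2 = 1320 mm.
Sensor diagonal = √(53.7² + 40.2²) = √4499.7300 ≈ 67.0800 mm.
α = 2·arctan(67.080 / (2 × 1320)) = 2·arctan(0.02541) ≈ 2.9110°.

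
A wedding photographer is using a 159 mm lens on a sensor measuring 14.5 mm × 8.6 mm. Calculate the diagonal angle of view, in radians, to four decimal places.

0.1059 rad

Sensor diagonal = √(14.5² + 8.6²) = √284.2100 ≈ 16.8585 mm.
Angle of view α = 2·arctan(d/2f) with d = 16.8585 mm and f = 159 mm.
d/2f = 0.05301; arctan(0.05301) ≈ 0.0530 rad, so α ≈ 0.1059 rad.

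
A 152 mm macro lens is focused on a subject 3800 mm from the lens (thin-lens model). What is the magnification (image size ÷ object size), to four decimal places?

Thin lens: 1/f = 1/dₒ + 1/dᵢ → 1/dᵢ = 1/152 − 1/3800 = 0.0063158 mm⁻¹, so dᵢ ≈ 158.3333 mm.
Magnification m = dᵢ/dₒ = 158.3333/3800 ≈ 0.04167.

0.0417×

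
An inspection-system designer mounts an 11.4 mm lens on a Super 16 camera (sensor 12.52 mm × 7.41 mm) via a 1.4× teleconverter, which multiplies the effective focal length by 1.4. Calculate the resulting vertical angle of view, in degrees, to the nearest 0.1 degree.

Effective focal length f = 11.4 × 1.4 = 15.96 mm.
α = 2·arctan(7.41 / (2 × 15.96)) = 2·arctan(0.23214) ≈ 26.1386°.

26.1°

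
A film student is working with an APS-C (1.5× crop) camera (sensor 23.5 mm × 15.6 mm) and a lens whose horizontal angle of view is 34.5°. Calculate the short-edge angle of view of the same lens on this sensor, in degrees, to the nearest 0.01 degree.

From the horizontal AOV: f = 23.5 / (2·tan(17.25°)) = 23.5 / 0.62102 ≈ 37.8412 mm.
Short-edge AOV = 2·arctan(15.6 / (2 × 37.8412)) = 2·arctan(0.20612) ≈ 23.2939°.

23.29°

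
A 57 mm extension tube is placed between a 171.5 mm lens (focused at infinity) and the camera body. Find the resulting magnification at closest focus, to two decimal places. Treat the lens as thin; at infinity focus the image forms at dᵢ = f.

The tube moves the image plane from f to f + e, so dᵢ = 171.5 + 57 = 228.5 mm. Focus is achieved when 1/f = 1/dₒ + 1/dᵢ, giving dₒ = 1/(1/f − 1/(f+e)).
Magnification m = dᵢ/dₒ = (f+e)·(1/f − 1/(f+e)) = e/f = 57/171.5 ≈ 0.3324.

0.33×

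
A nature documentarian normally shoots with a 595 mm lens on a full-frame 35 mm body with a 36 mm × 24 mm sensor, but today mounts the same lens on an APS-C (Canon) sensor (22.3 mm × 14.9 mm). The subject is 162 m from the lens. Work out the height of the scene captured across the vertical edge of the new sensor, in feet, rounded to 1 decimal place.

13.3 ft

The focal length stays 595 mm; the relevant sensor dimension is now h = 14.9 mm. Object distance dₒ = 162 m = 162000 mm.
Thin-lens field height W = h·(dₒ − f)/f = 14.9 × (162000 − 595)/595 ≈ 4041.907 mm = 4041.907/304.8 ft = 13.2608 ft.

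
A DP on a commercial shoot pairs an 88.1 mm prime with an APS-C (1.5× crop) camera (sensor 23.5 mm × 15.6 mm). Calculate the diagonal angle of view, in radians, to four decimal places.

0.3175 rad

Sensor diagonal = √(23.5² + 15.6²) = √795.6100 ≈ 28.2066 mm.
Angle of view α = 2·arctan(d/2f) with d = 28.2066 mm and f = 88.1 mm.
d/2f = 0.16008; arctan(0.16008) ≈ 0.1587 rad, so α ≈ 0.3175 rad.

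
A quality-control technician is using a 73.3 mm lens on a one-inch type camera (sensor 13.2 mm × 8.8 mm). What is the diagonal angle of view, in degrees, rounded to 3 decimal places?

Sensor diagonal = √(13.2² + 8.8²) = √251.6800 ≈ 15.8644 mm.
Angle of view α = 2·arctan(d/2f) with d = 15.8644 mm and f = 73.3 mm.
d/2f = 0.10822; arctan(0.10822) ≈ 6.1763°, so α ≈ 12.3525°.

12.353°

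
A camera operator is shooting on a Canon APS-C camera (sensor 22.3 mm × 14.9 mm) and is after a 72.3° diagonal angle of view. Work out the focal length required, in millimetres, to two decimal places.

18.36 mm

Sensor diagonal = √(22.3² + 14.9²) = √719.3000 ≈ 26.8198 mm.
From α = 2·arctan(d/2f) we get f = d / (2·tan(α/2)).
With d = 26.8198 mm and α/2 = 36.15°, tan(α/2) ≈ 0.73055, so f ≈ 26.8198 / 1.46110 ≈ 18.3559 mm.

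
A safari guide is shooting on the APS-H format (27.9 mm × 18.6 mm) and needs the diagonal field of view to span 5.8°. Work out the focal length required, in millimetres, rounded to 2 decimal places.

Sensor diagonal = √(27.9² + 18.6²) = √1124.3700 ≈ 33.5316 mm.
From α = 2·arctan(d/2f) we get f = d / (2·tan(α/2)).
With d = 33.5316 mm and α/2 = 2.9°, tan(α/2) ≈ 0.05066, so f ≈ 33.5316 / 0.10132 ≈ 330.9620 mm.

330.96 mm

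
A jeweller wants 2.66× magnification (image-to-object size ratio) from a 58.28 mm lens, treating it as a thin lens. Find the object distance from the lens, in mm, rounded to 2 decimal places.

80.19 mm

With m = dᵢ/dₒ and 1/f = 1/dₒ + 1/dᵢ, substituting dᵢ = m·dₒ gives 1/f = (1 + 1/m)/dₒ, hence dₒ = f·(1 + 1/m).
dₒ = 58.28 × (1 + 1/2.66) = 58.28 × 1.37594 ≈ 80.190 mm.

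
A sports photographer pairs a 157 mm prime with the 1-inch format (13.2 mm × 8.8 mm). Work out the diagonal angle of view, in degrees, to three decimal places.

Sensor diagonal = √(13.2² + 8.8²) = √251.6800 ≈ 15.8644 mm.
Angle of view α = 2·arctan(d/2f) with d = 15.8644 mm and f = 157 mm.
d/2f = 0.05052; arctan(0.05052) ≈ 2.8923°, so α ≈ 5.7847°.

5.785°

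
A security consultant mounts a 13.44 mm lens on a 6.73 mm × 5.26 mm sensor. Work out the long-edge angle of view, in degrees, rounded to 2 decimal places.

28.11°

Angle of view α = 2·arctan(w/2f) with w = 6.73 mm and f = 13.44 mm.
w/2f = 0.25037; arctan(0.25037) ≈ 14.0563°, so α ≈ 28.1126°.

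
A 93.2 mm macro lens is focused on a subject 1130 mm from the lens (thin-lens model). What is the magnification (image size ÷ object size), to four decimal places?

0.0899×

Thin lens: 1/f = 1/dₒ + 1/dᵢ → 1/dᵢ = 1/93.2 − 1/1130 = 0.0098447 mm⁻¹, so dᵢ ≈ 101.5779 mm.
Magnification m = dᵢ/dₒ = 101.5779/1130 ≈ 0.08989.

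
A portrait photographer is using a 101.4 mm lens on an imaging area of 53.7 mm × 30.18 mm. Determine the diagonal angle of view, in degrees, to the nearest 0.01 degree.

Sensor diagonal = √(53.7² + 30.18²) = √3794.5224 ≈ 61.5997 mm.
Angle of view α = 2·arctan(d/2f) with d = 61.5997 mm and f = 101.4 mm.
d/2f = 0.30375; arctan(0.30375) ≈ 16.8960°, so α ≈ 33.7919°.

33.79°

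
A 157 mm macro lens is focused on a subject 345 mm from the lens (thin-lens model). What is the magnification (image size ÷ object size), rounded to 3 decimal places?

Thin lens: 1/f = 1/dₒ + 1/dᵢ → 1/dᵢ = 1/157 − 1/345 = 0.0034709 mm⁻¹, so dᵢ ≈ 288.1117 mm.
Magnification m = dᵢ/dₒ = 288.1117/345 ≈ 0.83511.

0.835×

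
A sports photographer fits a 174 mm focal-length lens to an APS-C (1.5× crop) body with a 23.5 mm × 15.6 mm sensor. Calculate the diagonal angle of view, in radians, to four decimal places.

Sensor diagonal = √(23.5² + 15.6²) = √795.6100 ≈ 28.2066 mm.
Angle of view α = 2·arctan(d/2f) with d = 28.2066 mm and f = 174 mm.
d/2f = 0.08105; arctan(0.08105) ≈ 0.0809 rad, so α ≈ 0.1618 rad.

0.1618 rad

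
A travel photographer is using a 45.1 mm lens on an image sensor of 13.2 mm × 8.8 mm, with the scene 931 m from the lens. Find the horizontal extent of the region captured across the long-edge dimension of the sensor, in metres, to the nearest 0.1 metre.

272.5 m

dₒ: 931 m = 931000 mm.
Similar triangles through the lens centre give W/dₒ = w/dᵢ; with 1/f = 1/dₒ + 1/dᵢ this gives W = w·(dₒ − f)/f.
W = 13.2 mm × (931000 − 45.1) / 45.1 = 13.2 × 20642.0155 ≈ 272474.605 mm = 272.475 m.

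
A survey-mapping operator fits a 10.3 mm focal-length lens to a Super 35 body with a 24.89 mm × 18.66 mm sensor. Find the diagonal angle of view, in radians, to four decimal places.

1.9718 rad

Sensor diagonal = √(24.89² + 18.66²) = √967.7077 ≈ 31.1080 mm.
Angle of view α = 2·arctan(d/2f) with d = 31.1080 mm and f = 10.3 mm.
d/2f = 1.51010; arctan(1.51010) ≈ 0.9859 rad, so α ≈ 1.9718 rad.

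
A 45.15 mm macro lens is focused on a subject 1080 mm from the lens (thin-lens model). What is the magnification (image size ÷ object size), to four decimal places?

0.0436×

Thin lens: 1/f = 1/dₒ + 1/dᵢ → 1/dᵢ = 1/45.15 − 1/1080 = 0.0212225 mm⁻¹, so dᵢ ≈ 47.1199 mm.
Magnification m = dᵢ/dₒ = 47.1199/1080 ≈ 0.04363.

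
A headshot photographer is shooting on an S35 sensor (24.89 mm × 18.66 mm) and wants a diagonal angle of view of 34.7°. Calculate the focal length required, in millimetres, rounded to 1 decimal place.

Sensor diagonal = √(24.89² + 18.66²) = √967.7077 ≈ 31.1080 mm.
From α = 2·arctan(d/2f) we get f = d / (2·tan(α/2)).
With d = 31.1080 mm and α/2 = 17.35°, tan(α/2) ≈ 0.31242, so f ≈ 31.1080 / 0.62485 ≈ 49.7851 mm.

49.8 mm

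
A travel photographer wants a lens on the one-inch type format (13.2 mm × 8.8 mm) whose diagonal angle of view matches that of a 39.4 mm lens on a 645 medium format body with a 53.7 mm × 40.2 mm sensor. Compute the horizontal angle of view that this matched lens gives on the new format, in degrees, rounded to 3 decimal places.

Sensor diagonal = √(53.7² + 40.2²) = √4499.7300 ≈ 67.0800 mm.
Sensor diagonal = √(13.2² + 8.8²) = √251.6800 ≈ 15.8644 mm.
Equal diagonal AOV ⇒ f₂ = f₁ · 15.8644/67.0800 = 39.4 × 0.23650 ≈ 9.3181 mm.
Horizontal AOV on the new format = 2·arctan(13.2 / (2 × 9.3181)) = 2·arctan(0.70830) ≈ 70.6198°.

70.620°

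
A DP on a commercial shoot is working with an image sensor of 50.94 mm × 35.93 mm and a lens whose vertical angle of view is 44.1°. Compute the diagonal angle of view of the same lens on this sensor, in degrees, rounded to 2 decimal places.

From the vertical AOV: f = 35.93 / (2·tan(22.05°)) = 35.93 / 0.81008 ≈ 44.3535 mm.
Sensor diagonal = √(50.94² + 35.93²) = √3885.8485 ≈ 62.3366 mm.
Diagonal AOV = 2·arctan(62.3366 / (2 × 44.3535)) = 2·arctan(0.70273) ≈ 70.1933°.

70.19°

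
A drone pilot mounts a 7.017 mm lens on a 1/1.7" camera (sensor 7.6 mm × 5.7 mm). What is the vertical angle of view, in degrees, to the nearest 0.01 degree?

Angle of view α = 2·arctan(h/2f) with h = 5.7 mm and f = 7.017 mm.
h/2f = 0.40616; arctan(0.40616) ≈ 22.1048°, so α ≈ 44.2097°.

44.21°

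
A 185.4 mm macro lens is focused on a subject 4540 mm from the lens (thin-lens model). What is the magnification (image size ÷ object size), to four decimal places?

Thin lens: 1/f = 1/dₒ + 1/dᵢ → 1/dᵢ = 1/185.4 − 1/4540 = 0.0051735 mm⁻¹, so dᵢ ≈ 193.2935 mm.
Magnification m = dᵢ/dₒ = 193.2935/4540 ≈ 0.04258.

0.0426×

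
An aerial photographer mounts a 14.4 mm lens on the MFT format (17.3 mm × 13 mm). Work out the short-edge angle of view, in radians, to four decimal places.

Angle of view α = 2·arctan(h/2f) with h = 13 mm and f = 14.4 mm.
h/2f = 0.45139; arctan(0.45139) ≈ 0.4240 rad, so α ≈ 0.8480 rad.

0.8480 rad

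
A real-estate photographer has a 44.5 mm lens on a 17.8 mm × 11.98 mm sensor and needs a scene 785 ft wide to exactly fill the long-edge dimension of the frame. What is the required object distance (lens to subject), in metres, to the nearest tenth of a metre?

W: 785 ft × 304.8 mm/ft = 239267.99 mm.
Magnification m = w/W = dᵢ/dₒ; combined with 1/f = 1/dₒ + 1/dᵢ this gives dₒ = f·(1 + W/w).
dₒ = 44.5 mm × (1 + 239268/17.8) = 44.5 × 13443.0220 ≈ 598214.481 mm = 598.214 m.

598.2 m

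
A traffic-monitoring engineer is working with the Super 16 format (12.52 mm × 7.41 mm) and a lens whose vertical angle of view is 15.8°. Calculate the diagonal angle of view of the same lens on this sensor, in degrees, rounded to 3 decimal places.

From the vertical AOV: f = 7.41 / (2·tan(7.9°)) = 7.41 / 0.27752 ≈ 26.7005 mm.
Sensor diagonal = √(12.52² + 7.41²) = √211.6585 ≈ 14.5485 mm.
Diagonal AOV = 2·arctan(14.5485 / (2 × 26.7005)) = 2·arctan(0.27244) ≈ 30.4794°.

30.479°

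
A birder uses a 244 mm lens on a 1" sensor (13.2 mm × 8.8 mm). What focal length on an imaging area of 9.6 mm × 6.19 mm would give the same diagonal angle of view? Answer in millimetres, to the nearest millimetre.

Sensor diagonal = √(13.2² + 8.8²) = √251.6800 ≈ 15.8644 mm.
Sensor diagonal = √(9.6² + 6.19²) = √130.4761 ≈ 11.4226 mm.
Equal angle of view means equal diagonal/f ratio, so f₂ = f₁ · (diagonal₂/diagonal₁) = 244 × 11.4226/15.8644.
f₂ = 244 × 0.72001 ≈ 175.683 mm.

176 mm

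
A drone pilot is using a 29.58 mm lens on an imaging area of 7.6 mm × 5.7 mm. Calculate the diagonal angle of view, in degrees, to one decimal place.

18.2°

Sensor diagonal = √(7.6² + 5.7²) = √90.2500 ≈ 9.5000 mm.
Angle of view α = 2·arctan(d/2f) with d = 9.5000 mm and f = 29.58 mm.
d/2f = 0.16058; arctan(0.16058) ≈ 9.1228°, so α ≈ 18.2455°.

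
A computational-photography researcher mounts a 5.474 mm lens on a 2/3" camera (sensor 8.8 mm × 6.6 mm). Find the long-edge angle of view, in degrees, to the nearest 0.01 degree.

77.58°

Angle of view α = 2·arctan(w/2f) with w = 8.8 mm and f = 5.474 mm.
w/2f = 0.80380; arctan(0.80380) ≈ 38.7923°, so α ≈ 77.5846°.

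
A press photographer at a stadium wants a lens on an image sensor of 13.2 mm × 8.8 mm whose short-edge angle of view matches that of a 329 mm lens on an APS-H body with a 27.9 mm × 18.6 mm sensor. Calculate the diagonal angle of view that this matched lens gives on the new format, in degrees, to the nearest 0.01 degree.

Equal short-edge AOV ⇒ f₂ = f₁ · 8.8/18.6 = 329 × 0.47312 ≈ 155.6559 mm.
Sensor diagonal = √(13.2² + 8.8²) = √251.6800 ≈ 15.8644 mm.
Diagonal AOV on the new format = 2·arctan(15.8644 / (2 × 155.6559)) = 2·arctan(0.05096) ≈ 5.8345°.

5.83°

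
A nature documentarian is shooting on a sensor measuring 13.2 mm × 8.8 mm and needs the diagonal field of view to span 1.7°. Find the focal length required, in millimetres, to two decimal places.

Sensor diagonal = √(13.2² + 8.8²) = √251.6800 ≈ 15.8644 mm.
From α = 2·arctan(d/2f) we get f = d / (2·tan(α/2)).
With d = 15.8644 mm and α/2 = 0.85°, tan(α/2) ≈ 0.01484, so f ≈ 15.8644 / 0.02967 ≈ 534.6459 mm.

534.65 mm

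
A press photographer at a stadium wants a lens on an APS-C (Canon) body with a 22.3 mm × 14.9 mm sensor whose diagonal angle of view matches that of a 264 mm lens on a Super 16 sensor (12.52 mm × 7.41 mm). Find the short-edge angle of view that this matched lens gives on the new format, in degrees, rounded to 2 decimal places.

Sensor diagonal = √(12.52² + 7.41²) = √211.6585 ≈ 14.5485 mm.
Sensor diagonal = √(22.3² + 14.9²) = √719.3000 ≈ 26.8198 mm.
Equal diagonal AOV ⇒ f₂ = f₁ · 26.8198/14.5485 = 264 × 1.84347 ≈ 486.6773 mm.
Short-edge AOV on the new format = 2·arctan(14.9 / (2 × 486.6773)) = 2·arctan(0.01531) ≈ 1.7540°.

1.75°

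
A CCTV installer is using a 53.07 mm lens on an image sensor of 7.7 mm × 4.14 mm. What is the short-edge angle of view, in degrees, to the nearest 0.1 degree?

4.5°

Angle of view α = 2·arctan(h/2f) with h = 4.14 mm and f = 53.07 mm.
h/2f = 0.03901; arctan(0.03901) ≈ 2.2337°, so α ≈ 4.4674°.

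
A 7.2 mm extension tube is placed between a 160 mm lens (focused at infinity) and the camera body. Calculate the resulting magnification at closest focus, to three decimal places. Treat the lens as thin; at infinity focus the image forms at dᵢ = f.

0.045×

The tube moves the image plane from f to f + e, so dᵢ = 160 + 7.2 = 167.2 mm. Focus is achieved when 1/f = 1/dₒ + 1/dᵢ, giving dₒ = 1/(1/f − 1/(f+e)).
Magnification m = dᵢ/dₒ = (f+e)·(1/f − 1/(f+e)) = e/f = 7.2/160 ≈ 0.0450.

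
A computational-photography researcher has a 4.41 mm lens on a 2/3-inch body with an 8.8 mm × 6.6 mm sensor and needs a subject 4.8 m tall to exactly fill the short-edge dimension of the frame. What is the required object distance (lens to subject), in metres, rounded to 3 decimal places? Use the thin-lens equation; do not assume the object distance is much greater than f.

W: 4.8 m = 4800 mm.
Magnification m = h/W = dᵢ/dₒ; combined with 1/f = 1/dₒ + 1/dᵢ this gives dₒ = f·(1 + W/h).
dₒ = 4.41 mm × (1 + 4800/6.6) = 4.41 × 728.2727 ≈ 3211.683 mm = 3.21168 m.

3.212 m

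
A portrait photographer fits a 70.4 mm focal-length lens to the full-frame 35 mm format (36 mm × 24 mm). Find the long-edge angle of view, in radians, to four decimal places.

Angle of view α = 2·arctan(w/2f) with w = 36 mm and f = 70.4 mm.
w/2f = 0.25568; arctan(0.25568) ≈ 0.2503 rad, so α ≈ 0.5006 rad.

0.5006 rad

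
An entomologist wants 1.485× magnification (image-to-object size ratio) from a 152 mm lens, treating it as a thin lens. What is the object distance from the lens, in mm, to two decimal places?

254.36 mm

With m = dᵢ/dₒ and 1/f = 1/dₒ + 1/dᵢ, substituting dᵢ = m·dₒ gives 1/f = (1 + 1/m)/dₒ, hence dₒ = f·(1 + 1/m).
dₒ = 152 × (1 + 1/1.485) = 152 × 1.67340 ≈ 254.357 mm.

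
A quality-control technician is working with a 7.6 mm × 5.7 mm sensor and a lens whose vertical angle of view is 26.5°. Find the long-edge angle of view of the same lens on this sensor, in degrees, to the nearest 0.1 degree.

From the vertical AOV: f = 5.7 / (2·tan(13.25°)) = 5.7 / 0.47094 ≈ 12.1035 mm.
Long-edge AOV = 2·arctan(7.6 / (2 × 12.1035)) = 2·arctan(0.31396) ≈ 34.8602°.

34.9°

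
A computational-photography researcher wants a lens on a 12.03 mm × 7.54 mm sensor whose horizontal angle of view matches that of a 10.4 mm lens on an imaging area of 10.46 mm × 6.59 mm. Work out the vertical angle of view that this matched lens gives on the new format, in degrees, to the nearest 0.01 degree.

34.99°

Equal horizontal AOV ⇒ f₂ = f₁ · 12.03/10.46 = 10.4 × 1.15010 ≈ 11.9610 mm.
Vertical AOV on the new format = 2·arctan(7.54 / (2 × 11.9610)) = 2·arctan(0.31519) ≈ 34.9888°.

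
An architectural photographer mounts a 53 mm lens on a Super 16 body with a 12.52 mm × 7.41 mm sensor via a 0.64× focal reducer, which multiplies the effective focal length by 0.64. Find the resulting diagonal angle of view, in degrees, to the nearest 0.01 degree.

24.21°

Effective focal length f = 53 × 0.64 = 33.92 mm.
Sensor diagonal = √(12.52² + 7.41²) = √211.6585 ≈ 14.5485 mm.
α = 2·arctan(14.548 / (2 × 33.92)) = 2·arctan(0.21445) ≈ 24.2078°.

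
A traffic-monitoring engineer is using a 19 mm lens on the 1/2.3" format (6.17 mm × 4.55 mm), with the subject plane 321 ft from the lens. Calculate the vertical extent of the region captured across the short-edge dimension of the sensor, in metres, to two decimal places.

dₒ: 321 ft × 304.8 mm/ft = 97840.80 mm.
Similar triangles through the lens centre give W/dₒ = h/dᵢ; with 1/f = 1/dₒ + 1/dᵢ this gives W = h·(dₒ − f)/f.
W = 4.55 mm × (97840.8 − 19) / 19 = 4.55 × 5148.5156 ≈ 23425.746 mm = 23.4257 m.

23.43 m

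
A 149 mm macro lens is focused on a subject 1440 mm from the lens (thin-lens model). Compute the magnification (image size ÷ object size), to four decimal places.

Thin lens: 1/f = 1/dₒ + 1/dᵢ → 1/dᵢ = 1/149 − 1/1440 = 0.0060170 mm⁻¹, so dᵢ ≈ 166.1967 mm.
Magnification m = dᵢ/dₒ = 166.1967/1440 ≈ 0.11541.

0.1154×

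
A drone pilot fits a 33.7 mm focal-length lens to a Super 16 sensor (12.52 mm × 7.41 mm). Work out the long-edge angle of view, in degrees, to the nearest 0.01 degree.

21.05°

Angle of view α = 2·arctan(w/2f) with w = 12.52 mm and f = 33.7 mm.
w/2f = 0.18576; arctan(0.18576) ≈ 10.5231°, so α ≈ 21.0463°.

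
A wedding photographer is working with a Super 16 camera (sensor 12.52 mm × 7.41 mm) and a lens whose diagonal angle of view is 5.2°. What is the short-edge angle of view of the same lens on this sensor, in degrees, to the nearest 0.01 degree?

2.65°

Sensor diagonal = √(12.52² + 7.41²) = √211.6585 ≈ 14.5485 mm.
From the diagonal AOV: f = 14.5485 / (2·tan(2.6°)) = 14.5485 / 0.09082 ≈ 160.1913 mm.
Short-edge AOV = 2·arctan(7.41 / (2 × 160.1913)) = 2·arctan(0.02313) ≈ 2.6499°.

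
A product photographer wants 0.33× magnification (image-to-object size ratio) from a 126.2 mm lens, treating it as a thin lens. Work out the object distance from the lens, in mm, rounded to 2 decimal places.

With m = dᵢ/dₒ and 1/f = 1/dₒ + 1/dᵢ, substituting dᵢ = m·dₒ gives 1/f = (1 + 1/m)/dₒ, hence dₒ = f·(1 + 1/m).
dₒ = 126.2 × (1 + 1/0.33) = 126.2 × 4.03030 ≈ 508.624 mm.

508.62 mm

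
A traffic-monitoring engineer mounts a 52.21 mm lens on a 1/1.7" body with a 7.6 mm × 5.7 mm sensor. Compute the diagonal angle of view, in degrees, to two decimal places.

Sensor diagonal = √(7.6² + 5.7²) = √90.2500 ≈ 9.5000 mm.
Angle of view α = 2·arctan(d/2f) with d = 9.5000 mm and f = 52.21 mm.
d/2f = 0.09098; arctan(0.09098) ≈ 5.1984°, so α ≈ 10.3968°.

10.40°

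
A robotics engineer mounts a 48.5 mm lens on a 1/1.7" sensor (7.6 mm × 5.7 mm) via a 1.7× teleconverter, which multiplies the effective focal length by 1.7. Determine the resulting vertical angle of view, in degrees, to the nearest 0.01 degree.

3.96°

Effective focal length f = 48.5 × 1.7 = 82.45 mm.
α = 2·arctan(5.7 / (2 × 82.45)) = 2·arctan(0.03457) ≈ 3.9594°.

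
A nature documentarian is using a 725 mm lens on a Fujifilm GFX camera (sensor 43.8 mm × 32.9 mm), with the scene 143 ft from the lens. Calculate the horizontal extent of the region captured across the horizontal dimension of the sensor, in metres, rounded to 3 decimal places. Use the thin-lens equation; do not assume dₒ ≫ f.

dₒ: 143 ft × 304.8 mm/ft = 43586.40 mm.
Similar triangles through the lens centre give W/dₒ = w/dᵢ; with 1/f = 1/dₒ + 1/dᵢ this gives W = w·(dₒ − f)/f.
W = 43.8 mm × (43586.4 − 725) / 725 = 43.8 × 59.1192 ≈ 2589.420 mm = 2.58942 m.

2.589 m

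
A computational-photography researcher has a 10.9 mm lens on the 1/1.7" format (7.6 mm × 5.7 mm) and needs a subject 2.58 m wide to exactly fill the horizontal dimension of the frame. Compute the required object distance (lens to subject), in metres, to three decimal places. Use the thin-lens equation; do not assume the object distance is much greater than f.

W: 2.58 m = 2580 mm.
Magnification m = w/W = dᵢ/dₒ; combined with 1/f = 1/dₒ + 1/dᵢ this gives dₒ = f·(1 + W/w).
dₒ = 10.9 mm × (1 + 2580/7.6) = 10.9 × 340.4737 ≈ 3711.163 mm = 3.71116 m.

3.711 m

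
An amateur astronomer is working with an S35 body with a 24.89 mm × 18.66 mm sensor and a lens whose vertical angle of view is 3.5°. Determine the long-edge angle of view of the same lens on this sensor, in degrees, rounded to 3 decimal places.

4.667°

From the vertical AOV: f = 18.66 / (2·tan(1.75°)) = 18.66 / 0.06111 ≈ 305.3734 mm.
Long-edge AOV = 2·arctan(24.89 / (2 × 305.3734)) = 2·arctan(0.04075) ≈ 4.6674°.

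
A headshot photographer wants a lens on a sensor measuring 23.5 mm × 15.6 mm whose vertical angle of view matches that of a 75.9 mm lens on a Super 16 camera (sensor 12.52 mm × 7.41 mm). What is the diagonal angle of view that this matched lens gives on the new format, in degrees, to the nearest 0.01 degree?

10.09°

Equal vertical AOV ⇒ f₂ = f₁ · 15.6/7.41 = 75.9 × 2.10526 ≈ 159.7895 mm.
Sensor diagonal = √(23.5² + 15.6²) = √795.6100 ≈ 28.2066 mm.
Diagonal AOV on the new format = 2·arctan(28.2066 / (2 × 159.7895)) = 2·arctan(0.08826) ≈ 10.0879°.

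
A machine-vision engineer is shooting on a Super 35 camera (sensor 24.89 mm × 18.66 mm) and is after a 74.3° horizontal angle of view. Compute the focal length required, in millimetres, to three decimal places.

From α = 2·arctan(w/2f) we get f = w / (2·tan(α/2)).
With w = 24.89 mm and α/2 = 37.15°, tan(α/2) ≈ 0.75767, so f ≈ 24.89 / 1.51533 ≈ 16.4254 mm.

16.425 mm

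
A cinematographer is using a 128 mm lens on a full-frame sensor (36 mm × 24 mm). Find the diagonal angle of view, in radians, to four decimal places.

Sensor diagonal = √(36² + 24²) = √1872.0000 ≈ 43.2666 mm.
Angle of view α = 2·arctan(d/2f) with d = 43.2666 mm and f = 128 mm.
d/2f = 0.16901; arctan(0.16901) ≈ 0.1674 rad, so α ≈ 0.3349 rad.

0.3349 rad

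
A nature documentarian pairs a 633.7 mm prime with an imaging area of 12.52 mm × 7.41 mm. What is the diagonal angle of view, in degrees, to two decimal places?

Sensor diagonal = √(12.52² + 7.41²) = √211.6585 ≈ 14.5485 mm.
Angle of view α = 2·arctan(d/2f) with d = 14.5485 mm and f = 633.7 mm.
d/2f = 0.01148; arctan(0.01148) ≈ 0.6577°, so α ≈ 1.3153°.

1.32°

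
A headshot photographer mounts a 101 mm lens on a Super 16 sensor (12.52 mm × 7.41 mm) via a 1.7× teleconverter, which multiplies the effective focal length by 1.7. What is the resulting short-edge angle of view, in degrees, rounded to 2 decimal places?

Effective focal length f = 101 × 1.7 = 171.7 mm.
α = 2·arctan(7.41 / (2 × 171.7)) = 2·arctan(0.02158) ≈ 2.4723°.

2.47°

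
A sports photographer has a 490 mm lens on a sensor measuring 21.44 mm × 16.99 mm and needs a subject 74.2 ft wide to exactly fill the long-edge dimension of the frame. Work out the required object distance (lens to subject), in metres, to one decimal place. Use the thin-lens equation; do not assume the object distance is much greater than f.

517.4 m

W: 74.2 ft × 304.8 mm/ft = 22616.16 mm.
Magnification m = w/W = dᵢ/dₒ; combined with 1/f = 1/dₒ + 1/dᵢ this gives dₒ = f·(1 + W/w).
dₒ = 490 mm × (1 + 22616.2/21.44) = 490 × 1055.8582 ≈ 517370.506 mm = 517.371 m.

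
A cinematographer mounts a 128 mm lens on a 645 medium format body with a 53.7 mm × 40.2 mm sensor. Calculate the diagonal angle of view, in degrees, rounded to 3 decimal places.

29.366°

Sensor diagonal = √(53.7² + 40.2²) = √4499.7300 ≈ 67.0800 mm.
Angle of view α = 2·arctan(d/2f) with d = 67.0800 mm and f = 128 mm.
d/2f = 0.26203; arctan(0.26203) ≈ 14.6832°, so α ≈ 29.3664°.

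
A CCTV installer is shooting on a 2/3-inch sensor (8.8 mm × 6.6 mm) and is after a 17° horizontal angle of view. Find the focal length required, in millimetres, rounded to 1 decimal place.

From α = 2·arctan(w/2f) we get f = w / (2·tan(α/2)).
With w = 8.8 mm and α/2 = 8.5°, tan(α/2) ≈ 0.14945, so f ≈ 8.8 / 0.29890 ≈ 29.4411 mm.

29.4 mm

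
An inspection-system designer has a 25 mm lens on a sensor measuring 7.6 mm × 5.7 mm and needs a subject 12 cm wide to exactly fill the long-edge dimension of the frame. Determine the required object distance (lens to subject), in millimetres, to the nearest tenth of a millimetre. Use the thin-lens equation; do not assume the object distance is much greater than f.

W: 12 cm = 120 mm.
Magnification m = w/W = dᵢ/dₒ; combined with 1/f = 1/dₒ + 1/dᵢ this gives dₒ = f·(1 + W/w).
dₒ = 25 mm × (1 + 120/7.6) = 25 × 16.7895 ≈ 419.737 mm.

419.7 mm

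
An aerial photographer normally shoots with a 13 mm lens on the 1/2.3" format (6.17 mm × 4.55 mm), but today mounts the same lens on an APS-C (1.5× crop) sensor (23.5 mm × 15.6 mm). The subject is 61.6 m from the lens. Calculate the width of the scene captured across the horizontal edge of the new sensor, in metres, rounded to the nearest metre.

111 m

The focal length stays 13 mm; the relevant sensor dimension is now w = 23.5 mm. Object distance dₒ = 61.6 m = 61600 mm.
Thin-lens field width W = w·(dₒ − f)/f = 23.5 × (61600 − 13)/13 ≈ 111330.346 mm = 111.33 m.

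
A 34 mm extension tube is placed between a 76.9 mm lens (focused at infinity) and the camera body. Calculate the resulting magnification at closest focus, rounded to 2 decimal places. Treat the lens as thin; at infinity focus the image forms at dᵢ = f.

The tube moves the image plane from f to f + e, so dᵢ = 76.9 + 34 = 110.9 mm. Focus is achieved when 1/f = 1/dₒ + 1/dᵢ, giving dₒ = 1/(1/f − 1/(f+e)).
Magnification m = dᵢ/dₒ = (f+e)·(1/f − 1/(f+e)) = e/f = 34/76.9 ≈ 0.4421.

0.44×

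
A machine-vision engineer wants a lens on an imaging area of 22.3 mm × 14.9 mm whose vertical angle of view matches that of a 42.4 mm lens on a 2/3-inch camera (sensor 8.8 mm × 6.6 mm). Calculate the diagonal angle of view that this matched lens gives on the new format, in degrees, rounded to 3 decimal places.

15.950°

Equal vertical AOV ⇒ f₂ = f₁ · 14.9/6.6 = 42.4 × 2.25758 ≈ 95.7212 mm.
Sensor diagonal = √(22.3² + 14.9²) = √719.3000 ≈ 26.8198 mm.
Diagonal AOV on the new format = 2·arctan(26.8198 / (2 × 95.7212)) = 2·arctan(0.14009) ≈ 15.9497°.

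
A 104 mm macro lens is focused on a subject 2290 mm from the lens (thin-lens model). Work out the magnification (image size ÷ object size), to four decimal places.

Thin lens: 1/f = 1/dₒ + 1/dᵢ → 1/dᵢ = 1/104 − 1/2290 = 0.0091787 mm⁻¹, so dᵢ ≈ 108.9478 mm.
Magnification m = dᵢ/dₒ = 108.9478/2290 ≈ 0.04758.

0.0476×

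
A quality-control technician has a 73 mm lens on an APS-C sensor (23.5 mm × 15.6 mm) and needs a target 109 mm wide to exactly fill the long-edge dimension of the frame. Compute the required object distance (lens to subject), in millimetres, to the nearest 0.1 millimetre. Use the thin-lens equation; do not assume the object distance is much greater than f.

411.6 mm

Magnification m = w/W = dᵢ/dₒ; combined with 1/f = 1/dₒ + 1/dᵢ this gives dₒ = f·(1 + W/w).
dₒ = 73 mm × (1 + 109/23.5) = 73 × 5.6383 ≈ 411.596 mm.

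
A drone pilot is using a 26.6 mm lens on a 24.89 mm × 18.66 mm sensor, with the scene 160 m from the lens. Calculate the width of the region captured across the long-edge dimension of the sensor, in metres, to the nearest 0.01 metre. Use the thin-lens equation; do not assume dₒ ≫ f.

149.69 m

dₒ: 160 m = 160000 mm.
Similar triangles through the lens centre give W/dₒ = w/dᵢ; with 1/f = 1/dₒ + 1/dᵢ this gives W = w·(dₒ − f)/f.
W = 24.89 mm × (160000 − 26.6) / 26.6 = 24.89 × 6014.0376 ≈ 149689.396 mm = 149.689 m.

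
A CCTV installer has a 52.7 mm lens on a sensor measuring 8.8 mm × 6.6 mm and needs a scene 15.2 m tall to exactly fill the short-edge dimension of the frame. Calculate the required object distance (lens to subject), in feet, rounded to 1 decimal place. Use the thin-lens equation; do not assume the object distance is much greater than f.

W: 15.2 m = 15200 mm.
Magnification m = h/W = dᵢ/dₒ; combined with 1/f = 1/dₒ + 1/dᵢ this gives dₒ = f·(1 + W/h).
dₒ = 52.7 mm × (1 + 15200/6.6) = 52.7 × 2304.0303 ≈ 121422.397 mm = 121422.397/304.8 ft = 398.367 ft.

398.4 ft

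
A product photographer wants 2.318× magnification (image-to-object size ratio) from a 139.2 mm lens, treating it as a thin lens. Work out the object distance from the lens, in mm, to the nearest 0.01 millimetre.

199.25 mm

With m = dᵢ/dₒ and 1/f = 1/dₒ + 1/dᵢ, substituting dᵢ = m·dₒ gives 1/f = (1 + 1/m)/dₒ, hence dₒ = f·(1 + 1/m).
dₒ = 139.2 × (1 + 1/2.318) = 139.2 × 1.43141 ≈ 199.252 mm.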